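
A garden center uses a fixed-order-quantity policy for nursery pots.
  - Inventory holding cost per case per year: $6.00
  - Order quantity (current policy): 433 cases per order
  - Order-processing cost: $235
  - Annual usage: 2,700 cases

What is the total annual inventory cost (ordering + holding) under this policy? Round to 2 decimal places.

Orders/yr = 2,700/433 = 6.236; ordering cost = 6.236 × $235 = $1,465.36
Average inventory = 433/2 = 216.5; holding cost = 216.5 × $6 = $1,299.00
Total = $1,465.36 + $1,299.00 = $2,764.36

$2,764.36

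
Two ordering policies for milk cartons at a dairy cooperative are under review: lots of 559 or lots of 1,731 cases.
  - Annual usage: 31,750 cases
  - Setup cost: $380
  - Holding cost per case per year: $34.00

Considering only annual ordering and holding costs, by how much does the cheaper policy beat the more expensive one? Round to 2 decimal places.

Annual cost at Q: ordering D·S/Q plus holding Q·H/2.
TC(559) = (31,750/559)×380 + (559/2)×34 = $31,086.18
TC(1,731) = (31,750/1,731)×380 + (1,731/2)×34 = $36,396.96
Lots of 559 are cheaper by $5,310.78.

$5,310.78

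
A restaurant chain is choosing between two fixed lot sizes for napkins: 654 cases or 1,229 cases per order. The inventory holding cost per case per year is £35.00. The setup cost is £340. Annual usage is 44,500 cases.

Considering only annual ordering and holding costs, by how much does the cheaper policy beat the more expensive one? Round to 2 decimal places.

£761.23

TC(Q) = (D/Q)S + (Q/2)H
TC(654) = (44,500/654)×340 + (654/2)×35 = £34,579.56
TC(1,229) = (44,500/1,229)×340 + (1,229/2)×35 = £33,818.32
Lots of 1,229 are cheaper by £761.23.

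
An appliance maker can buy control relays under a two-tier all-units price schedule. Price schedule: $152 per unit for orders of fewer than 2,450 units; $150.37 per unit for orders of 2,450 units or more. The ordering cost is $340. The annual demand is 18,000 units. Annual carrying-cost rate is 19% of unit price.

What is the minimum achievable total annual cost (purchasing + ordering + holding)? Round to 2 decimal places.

$2,744,156.58

H₁ = 19%×$152 = $28.8800;  H₂ = 19%×$150.37 = $28.5703
EOQ₁ = √(2×18,000×340/28.8800) = 651.02  (< 2,450, feasible at tier 1)
EOQ₂ = √(2×18,000×340/28.5703) = 654.54  (< 2,450 → use Q = 2,450 at tier-2 price)
TC(tier 1 (EOQ₁), Q≈651.0) = $2,754,801.36
TC(tier 2, Q≈2,450.0) = $2,744,156.58
Minimum at tier 2: $2,744,156.58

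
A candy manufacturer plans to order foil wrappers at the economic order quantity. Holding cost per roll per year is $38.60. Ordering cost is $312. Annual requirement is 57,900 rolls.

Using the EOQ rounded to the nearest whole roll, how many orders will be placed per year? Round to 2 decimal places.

59.88 orders per year

2DS/H = 2·57,900·312/38.6 = 936,000.00
EOQ = √936,000.00 ≈ 967.47 → Q = 967
N = D/Q = 57,900/967 ≈ 59.876 orders/yr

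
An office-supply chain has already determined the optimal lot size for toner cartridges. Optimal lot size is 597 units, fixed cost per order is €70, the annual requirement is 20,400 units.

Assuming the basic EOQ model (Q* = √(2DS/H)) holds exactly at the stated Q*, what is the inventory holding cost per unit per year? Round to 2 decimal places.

€8.01

From Q* = √(2DS/H) ⇒ Q*² = 2DS/H.
H = 2DS / Q² = 2 × 20,400 × 70 / 597² = 8.0133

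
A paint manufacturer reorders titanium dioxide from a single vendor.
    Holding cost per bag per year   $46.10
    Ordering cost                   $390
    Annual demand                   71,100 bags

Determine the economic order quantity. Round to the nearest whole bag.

1,097 bags

2DS/H = 2·71,100·390/46.1 = 1,202,993.49
EOQ = √1,202,993.49 ≈ 1,096.81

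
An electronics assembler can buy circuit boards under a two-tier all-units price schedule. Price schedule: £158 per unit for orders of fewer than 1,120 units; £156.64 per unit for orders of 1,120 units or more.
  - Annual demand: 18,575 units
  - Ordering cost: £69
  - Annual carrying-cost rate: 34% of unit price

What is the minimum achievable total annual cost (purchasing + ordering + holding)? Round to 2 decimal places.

H₁ = 34%×£158 = £53.7200;  H₂ = 34%×£156.64 = £53.2576
EOQ₁ = √(2×18,575×69/53.7200) = 218.44  (< 1,120, feasible at tier 1)
EOQ₂ = √(2×18,575×69/53.2576) = 219.39  (< 1,120 → use Q = 1,120 at tier-2 price)
TC(tier 1 (EOQ₁), Q≈218.4) = £2,946,584.70
TC(tier 2, Q≈1,120.0) = £2,940,556.61
Minimum at tier 2: £2,940,556.61

£2,940,556.61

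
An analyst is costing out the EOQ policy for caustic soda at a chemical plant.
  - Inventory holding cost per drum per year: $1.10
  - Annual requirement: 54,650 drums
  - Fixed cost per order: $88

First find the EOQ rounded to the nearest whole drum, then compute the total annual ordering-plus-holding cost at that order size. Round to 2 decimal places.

$3,252.73

EOQ = √(2DS/H) = √(2 × 54,650 × 88 / 1.1)
    = √(8,744,000.00) ≈ 2,957.03 → Q = 2,957 drums
Orders/yr = 54,650/2,957 = 18.482; ordering cost = 18.482 × $88 = $1,626.38
Average inventory = 2,957/2 = 1478.5; holding cost = 1478.5 × $1.1 = $1,626.35
Total = $1,626.38 + $1,626.35 = $3,252.73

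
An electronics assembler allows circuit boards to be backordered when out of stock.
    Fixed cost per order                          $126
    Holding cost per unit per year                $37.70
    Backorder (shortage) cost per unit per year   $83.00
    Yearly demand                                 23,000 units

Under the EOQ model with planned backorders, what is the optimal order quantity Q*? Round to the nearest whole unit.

Q* = √(2DS/H) · √((H + b)/b)
   = √(2 × 23,000 × 126 / 37.7) · √((37.7 + 83) / 83)
   = 392.097 × 1.2059 ≈ 472.83

473 units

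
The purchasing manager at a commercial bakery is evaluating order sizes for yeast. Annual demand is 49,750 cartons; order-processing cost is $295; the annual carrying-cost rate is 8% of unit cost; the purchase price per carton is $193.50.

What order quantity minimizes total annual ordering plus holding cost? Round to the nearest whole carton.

Holding cost per carton per year: H = 8% × $193.5 = $15.4800
Optimal lot size Q* = (2 × 49,750 × $295 / $15.48)^½ ≈ 1,377.01

1,377 cartons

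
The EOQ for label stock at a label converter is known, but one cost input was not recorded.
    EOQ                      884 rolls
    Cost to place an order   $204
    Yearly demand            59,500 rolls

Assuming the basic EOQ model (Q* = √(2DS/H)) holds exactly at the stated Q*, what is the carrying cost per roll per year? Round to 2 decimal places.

$31.07

EOQ relation: Q² = 2DS/H, so rearrange for the unknown.
H = 2DS / Q² = 2 × 59,500 × 204 / 884² = 31.0651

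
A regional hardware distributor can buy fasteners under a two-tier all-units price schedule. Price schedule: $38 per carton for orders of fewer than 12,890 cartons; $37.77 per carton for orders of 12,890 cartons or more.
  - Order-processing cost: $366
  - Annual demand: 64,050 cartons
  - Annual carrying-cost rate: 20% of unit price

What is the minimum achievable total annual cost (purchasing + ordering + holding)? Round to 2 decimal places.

$2,452,776.52

H₁ = 20%×$38 = $7.6000;  H₂ = 20%×$37.77 = $7.5540
EOQ₁ = √(2×64,050×366/7.6000) = 2,483.75  (< 12,890, feasible at tier 1)
EOQ₂ = √(2×64,050×366/7.5540) = 2,491.30  (< 12,890 → use Q = 12,890 at tier-2 price)
TC(tier 1 (EOQ₁), Q≈2,483.8) = $2,452,776.52
TC(tier 2, Q≈12,890.0) = $2,469,672.67
Minimum at tier 1 (EOQ₁): $2,452,776.52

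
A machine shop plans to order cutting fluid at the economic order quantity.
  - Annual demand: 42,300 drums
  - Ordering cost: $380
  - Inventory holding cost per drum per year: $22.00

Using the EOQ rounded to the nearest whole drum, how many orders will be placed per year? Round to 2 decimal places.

Q* = √(2·D·S / H) = √(2·42,300·380 / 22) = √1,461,272.7 ≈ 1,208.83 → Q = 1,209
Orders per year = D/Q = 42,300 / 1,209 = 34.988

34.99 orders per year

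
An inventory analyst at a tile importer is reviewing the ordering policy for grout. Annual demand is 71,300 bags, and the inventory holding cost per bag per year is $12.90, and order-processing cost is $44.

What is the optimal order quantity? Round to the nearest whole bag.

2DS/H = 2·71,300·44/12.9 = 486,387.60
EOQ = √486,387.60 ≈ 697.41

697 bags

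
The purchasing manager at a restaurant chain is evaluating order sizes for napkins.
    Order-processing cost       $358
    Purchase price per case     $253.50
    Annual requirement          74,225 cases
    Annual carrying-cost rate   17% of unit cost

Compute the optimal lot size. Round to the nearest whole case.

Holding cost per case per year: H = 17% × $253.5 = $43.0950
EOQ = √(2DS/H) = √(2 × 74,225 × 358 / 43.095)
    = √(1,233,208.03) ≈ 1,110.50

1,110 cases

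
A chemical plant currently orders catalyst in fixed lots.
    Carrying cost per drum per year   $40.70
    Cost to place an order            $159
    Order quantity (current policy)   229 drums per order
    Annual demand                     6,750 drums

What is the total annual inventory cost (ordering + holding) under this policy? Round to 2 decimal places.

Ordering: D/Q × S = 6,750/229 × $159 = $4,686.68
Holding:  Q/2 × H = 229/2 × $40.7 = $4,660.15
Total = $4,686.68 + $4,660.15 = $9,346.83

$9,346.83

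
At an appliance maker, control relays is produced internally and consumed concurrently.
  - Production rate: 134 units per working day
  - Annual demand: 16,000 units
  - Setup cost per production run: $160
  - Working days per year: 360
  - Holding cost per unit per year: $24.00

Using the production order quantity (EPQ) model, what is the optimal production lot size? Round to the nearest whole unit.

Daily demand d = 16,000/360 = 44.444; p = 134; 1 − d/p = 0.66833
EPQ = √(2DS / (H(1 − d/p)))
    = √(2 × 16,000 × 160 / (24 × 0.66833)) ≈ 564.98

565 units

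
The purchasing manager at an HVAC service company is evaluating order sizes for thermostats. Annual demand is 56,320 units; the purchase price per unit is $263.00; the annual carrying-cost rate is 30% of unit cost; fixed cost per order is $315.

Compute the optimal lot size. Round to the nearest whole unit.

671 units

Holding cost per unit per year: H = 30% × $263 = $78.9000
Q* = √(2·D·S / H) = √(2·56,320·315 / 78.9) = √449,703.4 ≈ 670.60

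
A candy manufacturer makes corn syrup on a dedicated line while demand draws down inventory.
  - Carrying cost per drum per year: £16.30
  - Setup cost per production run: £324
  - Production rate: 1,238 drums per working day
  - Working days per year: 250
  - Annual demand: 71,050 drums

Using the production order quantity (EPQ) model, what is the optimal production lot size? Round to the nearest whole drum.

1,915 drums

Daily demand d = 71,050/250 = 284.200; p = 1238; 1 − d/p = 0.77044
EPQ = √(2DS / (H(1 − d/p)))
    = √(2 × 71,050 × 324 / (16.3 × 0.77044)) ≈ 1,914.73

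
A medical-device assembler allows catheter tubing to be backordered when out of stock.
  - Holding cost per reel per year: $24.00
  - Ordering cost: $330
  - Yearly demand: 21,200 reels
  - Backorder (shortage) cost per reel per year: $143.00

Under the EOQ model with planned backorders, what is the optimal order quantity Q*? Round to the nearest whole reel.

Basic EOQ = √(2·21,200·330/24) = 763.544
Backorder adjustment √((H+b)/b) = √((24+143)/143) = 1.0807
Q* = 763.544 × 1.0807 ≈ 825.13

825 reels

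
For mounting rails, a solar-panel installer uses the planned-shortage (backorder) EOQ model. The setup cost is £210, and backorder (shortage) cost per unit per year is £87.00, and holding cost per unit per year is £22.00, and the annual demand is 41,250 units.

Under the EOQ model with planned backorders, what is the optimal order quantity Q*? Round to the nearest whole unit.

993 units

Basic EOQ = √(2·41,250·210/22) = 887.412
Backorder adjustment √((H+b)/b) = √((22+87)/87) = 1.1193
Q* = 887.412 × 1.1193 ≈ 993.30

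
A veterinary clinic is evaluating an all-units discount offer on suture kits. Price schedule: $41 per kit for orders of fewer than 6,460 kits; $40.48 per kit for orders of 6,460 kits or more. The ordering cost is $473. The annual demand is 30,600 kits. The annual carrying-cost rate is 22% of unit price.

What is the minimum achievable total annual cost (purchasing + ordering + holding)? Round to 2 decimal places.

H₁ = 22%×$41 = $9.0200;  H₂ = 22%×$40.48 = $8.9056
EOQ₁ = √(2×30,600×473/9.0200) = 1,791.44  (< 6,460, feasible at tier 1)
EOQ₂ = √(2×30,600×473/8.9056) = 1,802.91  (< 6,460 → use Q = 6,460 at tier-2 price)
TC(tier 1 (EOQ₁), Q≈1,791.4) = $1,270,758.82
TC(tier 2, Q≈6,460.0) = $1,269,693.61
Minimum at tier 2: $1,269,693.61

$1,269,693.61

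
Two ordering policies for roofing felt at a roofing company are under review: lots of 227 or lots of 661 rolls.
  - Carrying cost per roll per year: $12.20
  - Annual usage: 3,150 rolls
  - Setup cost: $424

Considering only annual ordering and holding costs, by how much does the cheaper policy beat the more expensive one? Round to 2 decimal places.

$1,215.73

TC(Q) = (D/Q)S + (Q/2)H
TC(227) = (3,150/227)×424 + (227/2)×12.2 = $7,268.40
TC(661) = (3,150/661)×424 + (661/2)×12.2 = $6,052.67
Cheaper: Q = 661.  Difference = $1,215.73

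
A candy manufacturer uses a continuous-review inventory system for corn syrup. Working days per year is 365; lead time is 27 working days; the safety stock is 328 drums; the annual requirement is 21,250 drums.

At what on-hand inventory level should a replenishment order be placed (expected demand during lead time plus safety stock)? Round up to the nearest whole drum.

1,900 drums

Daily demand d = 21,250 / 365 = 58.219 drums/day
Demand during lead time = 58.219 × 27 = 1,571.92
Reorder point = 1,571.92 + 328 = 1,899.92 → round up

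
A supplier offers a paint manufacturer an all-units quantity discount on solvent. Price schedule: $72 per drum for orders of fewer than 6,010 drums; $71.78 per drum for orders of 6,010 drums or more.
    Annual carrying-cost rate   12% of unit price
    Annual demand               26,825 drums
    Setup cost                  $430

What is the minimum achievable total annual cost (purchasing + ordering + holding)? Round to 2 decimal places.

H₁ = 12%×$72 = $8.6400;  H₂ = 12%×$71.78 = $8.6136
EOQ₁ = √(2×26,825×430/8.6400) = 1,634.04  (< 6,010, feasible at tier 1)
EOQ₂ = √(2×26,825×430/8.6136) = 1,636.54  (< 6,010 → use Q = 6,010 at tier-2 price)
TC(tier 1 (EOQ₁), Q≈1,634.0) = $1,945,518.09
TC(tier 2, Q≈6,010.0) = $1,953,301.63
Minimum at tier 1 (EOQ₁): $1,945,518.09

$1,945,518.09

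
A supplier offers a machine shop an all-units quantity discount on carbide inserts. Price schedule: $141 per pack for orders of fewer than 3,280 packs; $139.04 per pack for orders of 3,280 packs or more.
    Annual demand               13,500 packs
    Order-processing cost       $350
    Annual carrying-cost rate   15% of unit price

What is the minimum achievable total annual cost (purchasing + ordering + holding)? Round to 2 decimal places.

H₁ = 15%×$141 = $21.1500;  H₂ = 15%×$139.04 = $20.8560
EOQ₁ = √(2×13,500×350/21.1500) = 668.44  (< 3,280, feasible at tier 1)
EOQ₂ = √(2×13,500×350/20.8560) = 673.13  (< 3,280 → use Q = 3,280 at tier-2 price)
TC(tier 1 (EOQ₁), Q≈668.4) = $1,917,637.45
TC(tier 2, Q≈3,280.0) = $1,912,684.39
Minimum at tier 2: $1,912,684.39

$1,912,684.39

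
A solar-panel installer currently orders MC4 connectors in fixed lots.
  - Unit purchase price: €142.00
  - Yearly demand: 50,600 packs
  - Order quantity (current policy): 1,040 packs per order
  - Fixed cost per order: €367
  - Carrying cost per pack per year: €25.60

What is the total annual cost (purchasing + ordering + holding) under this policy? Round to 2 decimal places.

€7,216,367.96

Annual ordering cost = (D/Q)·S = (50,600/1,040) × 367 = €17,855.96
Annual holding cost  = (Q/2)·H = (1,040/2) × 25.6 = €13,312.00
Purchase cost = D·C = 50,600 × 142 = €7,185,200.00
Total = €17,855.96 + €13,312.00 + €7,185,200.00 = €7,216,367.96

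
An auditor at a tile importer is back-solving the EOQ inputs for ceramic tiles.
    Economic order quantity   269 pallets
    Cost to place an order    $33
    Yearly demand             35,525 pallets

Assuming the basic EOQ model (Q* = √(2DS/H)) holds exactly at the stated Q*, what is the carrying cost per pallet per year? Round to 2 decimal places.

Since Q* = (2DS/H)^½, squaring gives Q*²·H = 2DS.
H = 2DS / Q² = 2 × 35,525 × 33 / 269² = 32.4021

$32.40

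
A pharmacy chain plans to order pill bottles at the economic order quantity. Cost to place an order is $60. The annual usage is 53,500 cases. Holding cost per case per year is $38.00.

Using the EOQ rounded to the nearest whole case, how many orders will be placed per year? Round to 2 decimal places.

Q* = √(2·D·S / H) = √(2·53,500·60 / 38) = √168,947.4 ≈ 411.03 → Q = 411
Orders per year = D/Q = 53,500 / 411 = 130.170

130.17 orders per year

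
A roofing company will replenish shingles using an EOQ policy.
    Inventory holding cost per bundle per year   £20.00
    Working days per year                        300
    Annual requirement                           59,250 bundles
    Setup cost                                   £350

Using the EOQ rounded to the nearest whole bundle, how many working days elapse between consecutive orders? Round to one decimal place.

EOQ = √(2DS/H) = √(2 × 59,250 × 350 / 20)
    = √(2,073,750.00) ≈ 1,440.05 → Q = 1,440 bundles
Days between orders = 300 / (D/Q) = 300 / 41.146 ≈ 7.291

7.3 days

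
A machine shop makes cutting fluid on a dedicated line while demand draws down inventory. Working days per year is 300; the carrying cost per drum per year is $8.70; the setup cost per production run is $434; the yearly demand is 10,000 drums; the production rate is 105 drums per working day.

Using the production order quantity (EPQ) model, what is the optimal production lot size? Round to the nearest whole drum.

d = 10,000/300 = 33.3333 drums/day;  effective holding cost H(1 − d/p) = 8.7·(1 − 33.3333/105) = 5.93810
Q* = √(2DS / H_eff) = √(2·10,000·434 / 5.93810) ≈ 1,209.03

1,209 drums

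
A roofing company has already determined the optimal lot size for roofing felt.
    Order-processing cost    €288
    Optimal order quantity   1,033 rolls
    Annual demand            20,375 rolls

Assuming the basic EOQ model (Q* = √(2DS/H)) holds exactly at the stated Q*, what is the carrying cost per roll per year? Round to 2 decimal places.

€11.00

Since Q* = (2DS/H)^½, squaring gives Q*²·H = 2DS.
H = 2DS / Q² = 2 × 20,375 × 288 / 1,033² = 10.9981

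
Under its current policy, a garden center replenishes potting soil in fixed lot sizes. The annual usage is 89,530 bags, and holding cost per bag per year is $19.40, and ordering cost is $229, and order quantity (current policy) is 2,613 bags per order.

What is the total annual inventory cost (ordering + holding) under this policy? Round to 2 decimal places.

$33,192.40

Annual ordering cost = (D/Q)·S = (89,530/2,613) × 229 = $7,846.30
Annual holding cost  = (Q/2)·H = (2,613/2) × 19.4 = $25,346.10
Total = $7,846.30 + $25,346.10 = $33,192.40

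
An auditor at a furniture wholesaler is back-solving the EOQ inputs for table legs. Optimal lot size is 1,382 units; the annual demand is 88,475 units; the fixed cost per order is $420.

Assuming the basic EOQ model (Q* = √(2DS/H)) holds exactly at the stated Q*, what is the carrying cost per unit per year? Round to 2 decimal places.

From Q* = √(2DS/H) ⇒ Q*² = 2DS/H.
H = 2DS / Q² = 2 × 88,475 × 420 / 1,382² = 38.9120

$38.91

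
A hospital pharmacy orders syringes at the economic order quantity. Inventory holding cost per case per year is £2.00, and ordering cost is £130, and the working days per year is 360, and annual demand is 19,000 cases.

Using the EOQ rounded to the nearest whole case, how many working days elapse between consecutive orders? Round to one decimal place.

29.8 days

Optimal lot size Q* = (2 × 19,000 × £130 / £2)^½ ≈ 1,571.62 → Q = 1,572 cases
T = Q/D × 360 days = 1,572/19,000 × 360 = 29.785 days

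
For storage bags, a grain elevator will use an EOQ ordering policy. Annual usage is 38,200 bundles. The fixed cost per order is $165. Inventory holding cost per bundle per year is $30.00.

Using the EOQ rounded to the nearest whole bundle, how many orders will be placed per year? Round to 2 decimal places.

58.95 orders per year

EOQ = √(2DS/H) = √(2 × 38,200 × 165 / 30)
    = √(420,200.00) ≈ 648.23 → Q = 648
N = D/Q = 38,200/648 ≈ 58.951 orders/yr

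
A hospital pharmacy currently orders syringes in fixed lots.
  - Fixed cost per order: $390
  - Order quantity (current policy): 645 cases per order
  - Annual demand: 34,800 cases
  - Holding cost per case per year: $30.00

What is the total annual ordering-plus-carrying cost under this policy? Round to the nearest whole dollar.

$30,717

Ordering: D/Q × S = 34,800/645 × $390 = $21,041.86
Holding:  Q/2 × H = 645/2 × $30 = $9,675.00
Total = $21,041.86 + $9,675.00 = $30,716.86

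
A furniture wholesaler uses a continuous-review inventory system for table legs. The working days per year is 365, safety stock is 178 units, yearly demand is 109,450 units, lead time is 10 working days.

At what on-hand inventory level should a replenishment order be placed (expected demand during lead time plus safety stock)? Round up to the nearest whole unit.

Daily demand d = 109,450 / 365 = 299.863 units/day
Demand during lead time = 299.863 × 10 = 2,998.63
Reorder point = 2,998.63 + 178 = 3,176.63 → round up

3,177 units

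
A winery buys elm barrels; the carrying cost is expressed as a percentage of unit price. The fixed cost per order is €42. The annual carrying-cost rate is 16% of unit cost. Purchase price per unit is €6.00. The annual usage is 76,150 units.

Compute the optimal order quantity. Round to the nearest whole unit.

2,581 units

H = i·C = 0.16 × €6 = €0.9600 per unit-year
2DS/H = 2·76,150·42/0.96 = 6,663,125.00
EOQ = √6,663,125.00 ≈ 2,581.30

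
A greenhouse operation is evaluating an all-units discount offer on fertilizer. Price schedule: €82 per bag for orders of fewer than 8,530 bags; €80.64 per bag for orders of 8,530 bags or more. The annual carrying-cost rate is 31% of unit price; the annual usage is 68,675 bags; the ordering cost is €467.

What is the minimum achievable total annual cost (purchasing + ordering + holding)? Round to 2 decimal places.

€5,648,329.99

H₁ = 31%×€82 = €25.4200;  H₂ = 31%×€80.64 = €24.9984
EOQ₁ = √(2×68,675×467/25.4200) = 1,588.49  (< 8,530, feasible at tier 1)
EOQ₂ = √(2×68,675×467/24.9984) = 1,601.83  (< 8,530 → use Q = 8,530 at tier-2 price)
TC(tier 1 (EOQ₁), Q≈1,588.5) = €5,671,729.46
TC(tier 2, Q≈8,530.0) = €5,648,329.99
Minimum at tier 2: €5,648,329.99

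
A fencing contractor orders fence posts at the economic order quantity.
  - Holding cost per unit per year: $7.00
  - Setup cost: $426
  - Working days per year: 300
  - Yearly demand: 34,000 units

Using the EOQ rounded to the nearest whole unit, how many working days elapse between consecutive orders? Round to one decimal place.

Q* = √(2·D·S / H) = √(2·34,000·426 / 7) = √4,138,285.7 ≈ 2,034.28 → Q = 2,034 units
Cycle time = (working days × Q)/D = (300 × 2,034) / 34,000 = 17.947 days

17.9 days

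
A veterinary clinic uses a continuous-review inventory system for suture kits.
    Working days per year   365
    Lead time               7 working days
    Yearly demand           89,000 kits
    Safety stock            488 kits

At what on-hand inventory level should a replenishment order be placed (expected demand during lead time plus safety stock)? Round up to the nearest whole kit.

2,195 kits

Daily demand d = 89,000 / 365 = 243.836 kits/day
Demand during lead time = 243.836 × 7 = 1,706.85
Reorder point = 1,706.85 + 488 = 2,194.85 → round up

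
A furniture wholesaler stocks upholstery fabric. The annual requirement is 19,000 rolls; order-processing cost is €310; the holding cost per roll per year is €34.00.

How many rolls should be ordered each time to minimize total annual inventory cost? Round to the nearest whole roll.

Q* = √(2·D·S / H) = √(2·19,000·310 / 34) = √346,470.6 ≈ 588.62

589 rolls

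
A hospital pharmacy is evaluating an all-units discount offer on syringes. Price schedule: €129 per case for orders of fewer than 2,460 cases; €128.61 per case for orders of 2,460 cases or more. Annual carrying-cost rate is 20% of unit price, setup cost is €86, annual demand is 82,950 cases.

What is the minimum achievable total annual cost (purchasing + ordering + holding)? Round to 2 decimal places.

€10,702,737.44

H₁ = 20%×€129 = €25.8000;  H₂ = 20%×€128.61 = €25.7220
EOQ₁ = √(2×82,950×86/25.8000) = 743.64  (< 2,460, feasible at tier 1)
EOQ₂ = √(2×82,950×86/25.7220) = 744.77  (< 2,460 → use Q = 2,460 at tier-2 price)
TC(tier 1 (EOQ₁), Q≈743.6) = €10,719,735.90
TC(tier 2, Q≈2,460.0) = €10,702,737.44
Minimum at tier 2: €10,702,737.44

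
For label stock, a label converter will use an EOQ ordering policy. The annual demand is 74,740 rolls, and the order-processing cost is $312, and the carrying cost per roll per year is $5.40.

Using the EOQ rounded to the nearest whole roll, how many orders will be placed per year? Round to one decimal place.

25.4 orders per year

Q* = √(2·D·S / H) = √(2·74,740·312 / 5.4) = √8,636,622.2 ≈ 2,938.81 → Q = 2,939
Orders per year = D/Q = 74,740 / 2,939 = 25.430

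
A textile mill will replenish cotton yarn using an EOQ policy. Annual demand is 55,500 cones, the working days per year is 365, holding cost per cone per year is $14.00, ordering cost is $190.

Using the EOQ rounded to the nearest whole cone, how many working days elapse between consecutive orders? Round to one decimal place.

8.1 days

Optimal lot size Q* = (2 × 55,500 × $190 / $14)^½ ≈ 1,227.37 → Q = 1,227 cones
T = Q/D × 365 days = 1,227/55,500 × 365 = 8.069 days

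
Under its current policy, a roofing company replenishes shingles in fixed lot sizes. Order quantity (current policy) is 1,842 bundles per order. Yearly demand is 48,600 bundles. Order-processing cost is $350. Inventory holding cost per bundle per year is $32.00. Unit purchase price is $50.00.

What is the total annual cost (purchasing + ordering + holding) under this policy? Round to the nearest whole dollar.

$2,468,707

Annual ordering cost = (D/Q)·S = (48,600/1,842) × 350 = $9,234.53
Annual holding cost  = (Q/2)·H = (1,842/2) × 32 = $29,472.00
Purchase cost = D·C = 48,600 × 50 = $2,430,000.00
Total = $9,234.53 + $29,472.00 + $2,430,000.00 = $2,468,706.53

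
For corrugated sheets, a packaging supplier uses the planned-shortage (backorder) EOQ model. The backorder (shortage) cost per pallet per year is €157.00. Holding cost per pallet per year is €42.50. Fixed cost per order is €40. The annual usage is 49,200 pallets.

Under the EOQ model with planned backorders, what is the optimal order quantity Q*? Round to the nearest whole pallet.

343 pallets

Q* = √(2DS/H) · √((H + b)/b)
   = √(2 × 49,200 × 40 / 42.5) · √((42.5 + 157) / 157)
   = 304.322 × 1.1273 ≈ 343.05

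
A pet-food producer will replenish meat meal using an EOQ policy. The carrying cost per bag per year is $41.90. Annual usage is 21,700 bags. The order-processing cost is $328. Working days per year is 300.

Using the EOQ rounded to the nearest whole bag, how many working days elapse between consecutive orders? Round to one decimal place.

8.1 days

Q* = √(2·D·S / H) = √(2·21,700·328 / 41.9) = √339,742.2 ≈ 582.87 → Q = 583 bags
T = Q/D × 300 days = 583/21,700 × 300 = 8.060 days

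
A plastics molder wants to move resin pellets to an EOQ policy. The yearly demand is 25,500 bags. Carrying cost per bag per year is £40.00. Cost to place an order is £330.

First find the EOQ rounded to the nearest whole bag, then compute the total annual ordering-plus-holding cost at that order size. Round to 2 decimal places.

Q* = √(2·D·S / H) = √(2·25,500·330 / 40) = √420,750.0 ≈ 648.65 → Q = 649 bags
Orders/yr = 25,500/649 = 39.291; ordering cost = 39.291 × £330 = £12,966.10
Average inventory = 649/2 = 324.5; holding cost = 324.5 × £40 = £12,980.00
Total = £12,966.10 + £12,980.00 = £25,946.10

£25,946.10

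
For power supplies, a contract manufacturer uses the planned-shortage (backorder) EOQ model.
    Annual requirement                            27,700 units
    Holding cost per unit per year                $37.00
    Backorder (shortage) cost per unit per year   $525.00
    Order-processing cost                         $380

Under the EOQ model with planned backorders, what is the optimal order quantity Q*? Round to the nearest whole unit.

Basic EOQ = √(2·27,700·380/37) = 754.303
Backorder adjustment √((H+b)/b) = √((37+525)/525) = 1.0346
Q* = 754.303 × 1.0346 ≈ 780.43

780 units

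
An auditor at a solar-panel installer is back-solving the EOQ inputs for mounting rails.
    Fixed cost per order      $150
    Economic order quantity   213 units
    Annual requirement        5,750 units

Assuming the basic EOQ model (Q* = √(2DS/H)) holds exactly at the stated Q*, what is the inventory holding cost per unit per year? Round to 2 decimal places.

Since Q* = (2DS/H)^½, squaring gives Q*²·H = 2DS.
H = 2DS / Q² = 2 × 5,750 × 150 / 213² = 38.0216

$38.02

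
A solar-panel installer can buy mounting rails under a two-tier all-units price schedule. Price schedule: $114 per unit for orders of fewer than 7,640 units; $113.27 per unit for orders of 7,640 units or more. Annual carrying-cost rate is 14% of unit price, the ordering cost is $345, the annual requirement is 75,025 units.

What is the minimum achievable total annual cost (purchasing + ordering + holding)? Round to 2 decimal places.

H₁ = 14%×$114 = $15.9600;  H₂ = 14%×$113.27 = $15.8578
EOQ₁ = √(2×75,025×345/15.9600) = 1,800.99  (< 7,640, feasible at tier 1)
EOQ₂ = √(2×75,025×345/15.8578) = 1,806.78  (< 7,640 → use Q = 7,640 at tier-2 price)
TC(tier 1 (EOQ₁), Q≈1,801.0) = $8,581,593.79
TC(tier 2, Q≈7,640.0) = $8,562,046.46
Minimum at tier 2: $8,562,046.46

$8,562,046.46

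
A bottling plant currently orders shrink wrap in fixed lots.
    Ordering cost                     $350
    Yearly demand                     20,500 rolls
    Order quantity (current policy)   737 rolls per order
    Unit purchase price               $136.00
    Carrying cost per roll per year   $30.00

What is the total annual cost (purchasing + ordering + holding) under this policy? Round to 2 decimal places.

Orders/yr = 20,500/737 = 27.815; ordering cost = 27.815 × $350 = $9,735.41
Average inventory = 737/2 = 368.5; holding cost = 368.5 × $30 = $11,055.00
Purchase cost = D·C = 20,500 × 136 = $2,788,000.00
Total = $9,735.41 + $11,055.00 + $2,788,000.00 = $2,808,790.41

$2,808,790.41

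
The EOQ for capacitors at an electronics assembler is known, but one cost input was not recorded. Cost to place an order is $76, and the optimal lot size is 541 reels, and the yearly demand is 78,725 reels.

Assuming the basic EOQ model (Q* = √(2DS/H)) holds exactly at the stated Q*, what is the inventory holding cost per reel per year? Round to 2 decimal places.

From Q* = √(2DS/H) ⇒ Q*² = 2DS/H.
H = 2DS / Q² = 2 × 78,725 × 76 / 541² = 40.8848

$40.88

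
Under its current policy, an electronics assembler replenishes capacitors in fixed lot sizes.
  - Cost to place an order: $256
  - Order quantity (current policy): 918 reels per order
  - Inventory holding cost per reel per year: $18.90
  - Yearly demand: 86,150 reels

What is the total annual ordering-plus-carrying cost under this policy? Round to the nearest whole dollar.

$32,700

Orders/yr = 86,150/918 = 93.845; ordering cost = 93.845 × $256 = $24,024.40
Average inventory = 918/2 = 459; holding cost = 459 × $18.9 = $8,675.10
Total = $24,024.40 + $8,675.10 = $32,699.50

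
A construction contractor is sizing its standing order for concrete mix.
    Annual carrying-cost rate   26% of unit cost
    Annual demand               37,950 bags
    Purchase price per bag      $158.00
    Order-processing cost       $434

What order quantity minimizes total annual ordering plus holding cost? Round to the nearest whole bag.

Holding cost per bag per year: H = 26% × $158 = $41.0800
Q* = √(2·D·S / H) = √(2·37,950·434 / 41.08) = √801,864.7 ≈ 895.47

895 bags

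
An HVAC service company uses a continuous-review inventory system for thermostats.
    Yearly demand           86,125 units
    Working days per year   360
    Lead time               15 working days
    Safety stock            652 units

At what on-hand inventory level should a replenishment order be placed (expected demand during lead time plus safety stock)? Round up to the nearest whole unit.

4,241 units

Daily demand d = 86,125 / 360 = 239.236 units/day
Demand during lead time = 239.236 × 15 = 3,588.54
Reorder point = 3,588.54 + 652 = 4,240.54 → round up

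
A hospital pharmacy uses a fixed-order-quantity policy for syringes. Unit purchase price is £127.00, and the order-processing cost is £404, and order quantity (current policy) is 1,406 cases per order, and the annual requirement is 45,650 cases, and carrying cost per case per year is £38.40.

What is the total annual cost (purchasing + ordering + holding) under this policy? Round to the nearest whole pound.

£5,837,662

Annual ordering cost = (D/Q)·S = (45,650/1,406) × 404 = £13,117.07
Annual holding cost  = (Q/2)·H = (1,406/2) × 38.4 = £26,995.20
Purchase cost = D·C = 45,650 × 127 = £5,797,550.00
Total = £13,117.07 + £26,995.20 + £5,797,550.00 = £5,837,662.27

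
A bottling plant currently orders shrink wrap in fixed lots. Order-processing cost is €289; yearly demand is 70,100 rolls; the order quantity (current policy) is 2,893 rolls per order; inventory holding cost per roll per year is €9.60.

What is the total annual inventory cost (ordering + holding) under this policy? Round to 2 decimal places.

Ordering: D/Q × S = 70,100/2,893 × €289 = €7,002.73
Holding:  Q/2 × H = 2,893/2 × €9.6 = €13,886.40
Total = €7,002.73 + €13,886.40 = €20,889.13

€20,889.13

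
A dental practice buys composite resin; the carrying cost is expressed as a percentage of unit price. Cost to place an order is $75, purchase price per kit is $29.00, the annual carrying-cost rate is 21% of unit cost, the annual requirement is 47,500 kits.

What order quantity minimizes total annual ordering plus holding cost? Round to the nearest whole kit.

1,082 kits

Carrying cost H = $29 × 21% = $6.0900/kit/yr
2DS/H = 2·47,500·75/6.09 = 1,169,950.74
EOQ = √1,169,950.74 ≈ 1,081.64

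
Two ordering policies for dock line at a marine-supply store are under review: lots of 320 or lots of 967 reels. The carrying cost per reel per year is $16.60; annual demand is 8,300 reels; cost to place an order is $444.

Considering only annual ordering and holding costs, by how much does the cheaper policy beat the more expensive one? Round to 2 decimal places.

For each Q, cost = (D/Q)·S + (Q/2)·H.
TC(320) = (8,300/320)×444 + (320/2)×16.6 = $14,172.25
TC(967) = (8,300/967)×444 + (967/2)×16.6 = $11,837.06
Cheaper: Q = 967.  Difference = $2,335.19

$2,335.19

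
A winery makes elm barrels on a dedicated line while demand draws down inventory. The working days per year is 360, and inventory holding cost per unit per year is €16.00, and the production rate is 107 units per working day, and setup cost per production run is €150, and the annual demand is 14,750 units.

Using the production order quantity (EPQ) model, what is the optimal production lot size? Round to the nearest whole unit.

d = 14,750/360 = 40.9722 units/day;  effective holding cost H(1 − d/p) = 16·(1 − 40.9722/107) = 9.87331
Q* = √(2DS / H_eff) = √(2·14,750·150 / 9.87331) ≈ 669.46

669 units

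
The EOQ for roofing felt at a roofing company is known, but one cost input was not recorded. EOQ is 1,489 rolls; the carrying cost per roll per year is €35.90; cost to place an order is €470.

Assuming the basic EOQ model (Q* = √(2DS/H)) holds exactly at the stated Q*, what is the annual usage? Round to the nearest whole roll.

84,675 rolls per year

Since Q* = (2DS/H)^½, squaring gives Q*²·H = 2DS.
D = Q²H / (2S) = 1,489² × 35.9 / (2 × 470) = 84,675.15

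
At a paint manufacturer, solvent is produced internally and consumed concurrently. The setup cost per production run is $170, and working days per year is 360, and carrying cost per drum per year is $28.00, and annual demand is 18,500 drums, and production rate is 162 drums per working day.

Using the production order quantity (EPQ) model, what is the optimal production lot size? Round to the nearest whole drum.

Daily demand d = 18,500/360 = 51.389; p = 162; 1 − d/p = 0.68278
EPQ = √(2DS / (H(1 − d/p)))
    = √(2 × 18,500 × 170 / (28 × 0.68278)) ≈ 573.59

574 drums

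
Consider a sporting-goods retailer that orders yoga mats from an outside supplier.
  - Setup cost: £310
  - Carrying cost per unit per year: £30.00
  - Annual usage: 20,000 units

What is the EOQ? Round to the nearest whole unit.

2DS/H = 2·20,000·310/30 = 413,333.33
EOQ = √413,333.33 ≈ 642.91

643 units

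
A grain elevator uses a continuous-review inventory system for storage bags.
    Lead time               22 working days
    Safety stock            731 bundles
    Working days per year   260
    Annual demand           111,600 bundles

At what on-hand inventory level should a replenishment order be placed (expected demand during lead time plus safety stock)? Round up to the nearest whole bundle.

10,175 bundles

Daily demand d = 111,600 / 260 = 429.231 bundles/day
Demand during lead time = 429.231 × 22 = 9,443.08
Reorder point = 9,443.08 + 731 = 10,174.08 → round up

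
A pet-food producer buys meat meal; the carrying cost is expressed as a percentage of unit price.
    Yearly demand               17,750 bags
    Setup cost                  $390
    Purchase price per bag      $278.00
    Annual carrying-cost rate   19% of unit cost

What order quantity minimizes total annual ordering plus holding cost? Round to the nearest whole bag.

512 bags

Holding cost per bag per year: H = 19% × $278 = $52.8200
2DS/H = 2·17,750·390/52.82 = 262,116.62
EOQ = √262,116.62 ≈ 511.97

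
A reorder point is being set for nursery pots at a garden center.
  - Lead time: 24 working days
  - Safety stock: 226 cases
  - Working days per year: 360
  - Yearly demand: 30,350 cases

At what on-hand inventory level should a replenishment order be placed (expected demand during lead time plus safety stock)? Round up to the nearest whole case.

2,250 cases

Daily demand d = 30,350 / 360 = 84.306 cases/day
Demand during lead time = 84.306 × 24 = 2,023.33
Reorder point = 2,023.33 + 226 = 2,249.33 → round up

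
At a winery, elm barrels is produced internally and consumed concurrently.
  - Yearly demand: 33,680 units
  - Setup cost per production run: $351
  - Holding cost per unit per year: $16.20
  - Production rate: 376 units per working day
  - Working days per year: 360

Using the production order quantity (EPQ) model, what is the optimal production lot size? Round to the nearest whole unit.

d = 33,680/360 = 93.5556 units/day;  effective holding cost H(1 − d/p) = 16.2·(1 − 93.5556/376) = 12.16915
Q* = √(2DS / H_eff) = √(2·33,680·351 / 12.16915) ≈ 1,393.88

1,394 units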